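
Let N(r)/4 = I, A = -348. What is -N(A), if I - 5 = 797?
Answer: -3208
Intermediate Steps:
I = 802 (I = 5 + 797 = 802)
N(r) = 3208 (N(r) = 4*802 = 3208)
-N(A) = -1*3208 = -3208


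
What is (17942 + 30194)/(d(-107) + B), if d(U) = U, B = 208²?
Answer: 48136/43157 ≈ 1.1154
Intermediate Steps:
B = 43264
(17942 + 30194)/(d(-107) + B) = (17942 + 30194)/(-107 + 43264) = 48136/43157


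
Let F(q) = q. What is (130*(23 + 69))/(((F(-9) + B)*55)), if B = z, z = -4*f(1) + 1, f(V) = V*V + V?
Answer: -299/22 ≈ -13.591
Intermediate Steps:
f(V) = V + V**2 (f(V) = V**2 + V = V + V**2)
z = -7 (z = -4*(1 + 1) + 1 = -4*2 + 1 = -8 + 1 = -7)
B = -7
(130*(23 + 69))/(((F(-9) + B)*55)) = (130*(23 + 69))/(((-9 - 7)*55)) = (130*92)/((-16*55)) = 11960/(-880) = 11960*(-1/880) = -299/22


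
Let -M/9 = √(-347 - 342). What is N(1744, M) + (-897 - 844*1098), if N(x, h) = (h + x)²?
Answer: 2058118 - 31392*I*√689 ≈ 2.0581e+6 - 8.24e+5*I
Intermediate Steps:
M = -9*I*√689 (M = -9*√(-347 - 342) = -9*I*√689 ≈ -236.24*I)
N(1744, M) + (-897 - 844*1098) = (-9*I*√689 + 1744)² + (-897 - 844*1098) = (1744 - 9*I*√689)² + (-897 - 926712) = (1744 - 9*I*√689)² - 927609 = -927609 + (1744 - 9*I*√689)²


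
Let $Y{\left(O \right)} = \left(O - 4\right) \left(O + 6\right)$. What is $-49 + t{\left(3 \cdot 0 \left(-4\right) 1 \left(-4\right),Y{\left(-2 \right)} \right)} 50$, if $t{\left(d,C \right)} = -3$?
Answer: $-199$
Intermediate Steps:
$Y{\left(O \right)} = \left(-4 + O\right) \left(6 + O\right)$
$-49 + t{\left(3 \cdot 0 \left(-4\right) 1 \left(-4\right),Y{\left(-2 \right)} \right)} 50 = -49 - 150 = -199$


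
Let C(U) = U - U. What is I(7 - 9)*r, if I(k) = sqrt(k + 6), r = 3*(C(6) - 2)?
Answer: -12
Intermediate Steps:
C(U) = 0
r = -6 (r = 3*(0 - 2) = 3*(-2) = -6)
I(k) = sqrt(6 + k)
I(7 - 9)*r = sqrt(6 + (7 - 9))*(-6) = sqrt(6 - 2)*(-6) = sqrt(4)*(-6) = 2*(-6) = -12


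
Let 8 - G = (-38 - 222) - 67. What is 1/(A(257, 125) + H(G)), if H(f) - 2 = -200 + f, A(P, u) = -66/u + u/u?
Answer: 125/17184 ≈ 0.0072742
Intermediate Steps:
A(P, u) = 1 - 66/u (A(P, u) = -66/u + 1 = 1 - 66/u)
G = 335 (G = 8 - ((-38 - 222) - 67) = 8 - (-260 - 67) = 8 - 1*(-327) = 8 + 327 = 335)
H(f) = -198 + f (H(f) = 2 + (-200 + f) = -198 + f)
1/(A(257, 125) + H(G)) = 1/((-66 + 125)/125 + (-198 + 335)) = 1/((1/125)*59 + 137) = 1/(59/125 + 137) = 1/(17184/125) = 125/17184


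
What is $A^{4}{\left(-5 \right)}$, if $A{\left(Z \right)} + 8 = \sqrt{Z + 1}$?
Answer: $2576 - 3840 i \approx 2576.0 - 3840.0 i$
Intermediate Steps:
$A{\left(Z \right)} = -8 + \sqrt{1 + Z}$ ($A{\left(Z \right)} = -8 + \sqrt{Z + 1} = -8 + \sqrt{1 + Z}$)
$A^{4}{\left(-5 \right)} = \left(-8 + \sqrt{1 - 5}\right)^{4} = \left(-8 + \sqrt{-4}\right)^{4} = \left(-8 + 2 i\right)^{4}$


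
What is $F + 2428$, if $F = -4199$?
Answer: $-1771$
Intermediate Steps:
$F + 2428 = -4199 + 2428 = -1771$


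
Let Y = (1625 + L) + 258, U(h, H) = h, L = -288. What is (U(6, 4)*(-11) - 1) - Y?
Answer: -1662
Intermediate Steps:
Y = 1595 (Y = (1625 - 288) + 258 = 1337 + 258 = 1595)
(U(6, 4)*(-11) - 1) - Y = (6*(-11) - 1) - 1*1595 = (-66 - 1) - 1595 = -67 - 1595 = -1662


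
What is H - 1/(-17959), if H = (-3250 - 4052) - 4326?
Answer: -208827251/17959 ≈ -11628.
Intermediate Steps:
H = -11628 (H = -7302 - 4326 = -11628)
H - 1/(-17959) = -11628 - 1/(-17959) = -11628 - 1*(-1/17959) = -11628 + 1/17959 = -208827251/17959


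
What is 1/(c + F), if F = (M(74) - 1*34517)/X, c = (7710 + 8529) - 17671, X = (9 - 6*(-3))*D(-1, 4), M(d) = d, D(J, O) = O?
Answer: -12/21011 ≈ -0.00057113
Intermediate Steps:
X = 108 (X = (9 - 6*(-3))*4 = (9 + 18)*4 = 27*4 = 108)
c = -1432 (c = 16239 - 17671 = -1432)
F = -3827/12 (F = (74 - 1*34517)/108 = (74 - 34517)*(1/108) = -34443*1/108 = -3827/12 ≈ -318.92)
1/(c + F) = 1/(-1432 - 3827/12) = 1/(-21011/12) = -12/21011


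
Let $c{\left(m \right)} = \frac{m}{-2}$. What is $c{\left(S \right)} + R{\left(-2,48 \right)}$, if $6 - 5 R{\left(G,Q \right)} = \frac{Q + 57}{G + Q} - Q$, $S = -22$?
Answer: $\frac{4909}{230} \approx 21.343$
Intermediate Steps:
$c{\left(m \right)} = - \frac{m}{2}$ ($c{\left(m \right)} = m \left(- \frac{1}{2}\right) = - \frac{m}{2}$)
$R{\left(G,Q \right)} = \frac{6}{5} + \frac{Q}{5} - \frac{57 + Q}{5 \left(G + Q\right)}$ ($R{\left(G,Q \right)} = \frac{6}{5} - \frac{\frac{Q + 57}{G + Q} - Q}{5} = \frac{6}{5} - \frac{\frac{57 + Q}{G + Q} - Q}{5} = \frac{6}{5} - \frac{- Q + \frac{57 + Q}{G + Q}}{5} = \frac{6}{5} + \left(\frac{Q}{5} - \frac{57 + Q}{5 \left(G + Q\right)}\right) = \frac{6}{5} + \frac{Q}{5} - \frac{57 + Q}{5 \left(G + Q\right)}$)
$c{\left(S \right)} + R{\left(-2,48 \right)} = \left(- \frac{1}{2}\right) \left(-22\right) + \frac{-57 + 48^{2} + 5 \cdot 48 + 6 \left(-2\right) - 96}{5 \left(-2 + 48\right)} = 11 + \frac{-57 + 2304 + 240 - 12 - 96}{5 \cdot 46} = 11 + \frac{1}{5} \cdot \frac{1}{46} \cdot 2379 = 11 + \frac{2379}{230} = \frac{4909}{230}$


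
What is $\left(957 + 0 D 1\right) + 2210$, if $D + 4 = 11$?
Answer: $3167$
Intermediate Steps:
$D = 7$ ($D = -4 + 11 = 7$)
$\left(957 + 0 D 1\right) + 2210 = \left(957 + 0 \cdot 7 \cdot 1\right) + 2210 = \left(957 + 0 \cdot 1\right) + 2210 = \left(957 + 0\right) + 2210 = 957 + 2210 = 3167$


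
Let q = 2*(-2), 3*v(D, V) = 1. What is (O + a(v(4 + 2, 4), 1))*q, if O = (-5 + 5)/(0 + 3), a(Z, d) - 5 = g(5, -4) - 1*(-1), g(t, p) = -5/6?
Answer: -62/3 ≈ -20.667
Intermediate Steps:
g(t, p) = -5/6 (g(t, p) = -5*1/6 = -5/6)
v(D, V) = 1/3 (v(D, V) = (1/3)*1 = 1/3)
q = -4
a(Z, d) = 31/6 (a(Z, d) = 5 + (-5/6 - 1*(-1)) = 5 + (-5/6 + 1) = 5 + 1/6 = 31/6)
O = 0 (O = 0/3 = 0*(1/3) = 0)
(O + a(v(4 + 2, 4), 1))*q = (0 + 31/6)*(-4) = (31/6)*(-4) = -62/3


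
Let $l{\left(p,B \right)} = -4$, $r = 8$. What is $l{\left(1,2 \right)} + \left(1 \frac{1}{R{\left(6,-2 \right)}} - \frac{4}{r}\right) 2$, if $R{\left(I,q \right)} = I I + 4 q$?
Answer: $- \frac{69}{14} \approx -4.9286$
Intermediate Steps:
$R{\left(I,q \right)} = I^{2} + 4 q$
$l{\left(1,2 \right)} + \left(1 \frac{1}{R{\left(6,-2 \right)}} - \frac{4}{r}\right) 2 = -4 + \left(1 \frac{1}{6^{2} + 4 \left(-2\right)} - \frac{4}{8}\right) 2 = -4 + \left(1 \frac{1}{36 - 8} - \frac{1}{2}\right) 2 = -4 + \left(1 \cdot \frac{1}{28} - \frac{1}{2}\right) 2 = -4 + \left(\frac{1}{28} - \frac{1}{2}\right) 2 = -4 - \frac{13}{14} = - \frac{69}{14}$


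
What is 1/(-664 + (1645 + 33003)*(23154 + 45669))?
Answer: 1/2384578640 ≈ 4.1936e-10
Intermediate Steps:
1/(-664 + (1645 + 33003)*(23154 + 45669)) = 1/(-664 + 34648*68823) = 1/(-664 + 2384579304) = 1/2384578640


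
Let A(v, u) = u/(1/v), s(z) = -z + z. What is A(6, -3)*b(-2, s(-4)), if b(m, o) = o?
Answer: 0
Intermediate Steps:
s(z) = 0
A(v, u) = u*v
A(6, -3)*b(-2, s(-4)) = -3*6*0 = -18*0 = 0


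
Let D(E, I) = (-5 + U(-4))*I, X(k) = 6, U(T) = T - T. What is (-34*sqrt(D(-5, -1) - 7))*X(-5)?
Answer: -204*I*sqrt(2) ≈ -288.5*I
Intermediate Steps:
U(T) = 0
D(E, I) = -5*I (D(E, I) = (-5 + 0)*I = -5*I)
(-34*sqrt(D(-5, -1) - 7))*X(-5) = -34*sqrt(-5*(-1) - 7)*6 = -34*sqrt(5 - 7)*6 = -34*I*sqrt(2)*6 = -204*I*sqrt(2)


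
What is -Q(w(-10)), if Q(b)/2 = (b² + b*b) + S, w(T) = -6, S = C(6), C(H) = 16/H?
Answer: -448/3 ≈ -149.33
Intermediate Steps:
S = 8/3 (S = 16/6 = 16*(⅙) = 8/3 ≈ 2.6667)
Q(b) = 16/3 + 4*b² (Q(b) = 2*((b² + b*b) + 8/3) = 2*((b² + b²) + 8/3) = 2*(2*b² + 8/3) = 2*(8/3 + 2*b²) = 16/3 + 4*b²)
-Q(w(-10)) = -(16/3 + 4*(-6)²) = -(16/3 + 4*36) = -(16/3 + 144) = -1*448/3 = -448/3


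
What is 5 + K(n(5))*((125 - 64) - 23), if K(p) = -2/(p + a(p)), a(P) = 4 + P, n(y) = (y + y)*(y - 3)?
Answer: 36/11 ≈ 3.2727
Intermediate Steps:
n(y) = 2*y*(-3 + y) (n(y) = (2*y)*(-3 + y) = 2*y*(-3 + y))
K(p) = -2/(4 + 2*p) (K(p) = -2/(p + (4 + p)) = -2/(4 + 2*p))
5 + K(n(5))*((125 - 64) - 23) = 5 + (-1/(2 + 2*5*(-3 + 5)))*((125 - 64) - 23) = 5 + (-1/(2 + 2*5*2))*(61 - 23) = 5 - 1/(2 + 20)*38 = 5 - 1/22*38 = 5 - 19/11 = 36/11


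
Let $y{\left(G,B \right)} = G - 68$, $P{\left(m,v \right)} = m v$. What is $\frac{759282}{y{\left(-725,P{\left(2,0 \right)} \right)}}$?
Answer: $- \frac{759282}{793} \approx -957.48$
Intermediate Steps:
$y{\left(G,B \right)} = -68 + G$ ($y{\left(G,B \right)} = G - 68 = -68 + G$)
$\frac{759282}{y{\left(-725,P{\left(2,0 \right)} \right)}} = \frac{759282}{-68 - 725} = \frac{759282}{-793} = 759282 \left(- \frac{1}{793}\right) = - \frac{759282}{793}$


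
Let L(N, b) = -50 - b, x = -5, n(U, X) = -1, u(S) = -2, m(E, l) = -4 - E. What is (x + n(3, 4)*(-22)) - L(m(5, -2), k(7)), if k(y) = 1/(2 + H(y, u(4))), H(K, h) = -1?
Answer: 68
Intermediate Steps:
k(y) = 1 (k(y) = 1/(2 - 1) = 1/1 = 1)
(x + n(3, 4)*(-22)) - L(m(5, -2), k(7)) = (-5 - 1*(-22)) - (-50 - 1*1) = (-5 + 22) - (-50 - 1) = 17 - 1*(-51) = 17 + 51 = 68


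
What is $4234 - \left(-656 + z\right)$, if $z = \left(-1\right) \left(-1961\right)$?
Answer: $2929$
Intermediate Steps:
$z = 1961$
$4234 - \left(-656 + z\right) = 4234 + \left(656 - 1961\right) = 4234 - 1305 = 2929$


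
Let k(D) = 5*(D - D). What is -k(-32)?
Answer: 0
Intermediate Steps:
k(D) = 0 (k(D) = 5*0 = 0)
-k(-32) = -1*0 = 0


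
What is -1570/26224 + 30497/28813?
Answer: 377258459/377796056 ≈ 0.99858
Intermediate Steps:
-1570/26224 + 30497/28813 = -1570*1/26224 + 30497*(1/28813) = -785/13112 + 30497/28813 = 377258459/377796056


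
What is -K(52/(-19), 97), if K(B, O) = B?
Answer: 52/19 ≈ 2.7368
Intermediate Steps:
-K(52/(-19), 97) = -52/(-19) = -52*(-1)/19 = -1*(-52/19) = 52/19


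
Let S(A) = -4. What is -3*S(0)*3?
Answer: 36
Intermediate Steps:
-3*S(0)*3 = -3*(-4)*3 = 12*3 = 36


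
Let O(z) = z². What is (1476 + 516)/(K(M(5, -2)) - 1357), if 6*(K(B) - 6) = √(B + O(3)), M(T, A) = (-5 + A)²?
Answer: -48441456/32853589 - 5976*√58/32853589 ≈ -1.4758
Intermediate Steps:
K(B) = 6 + √(9 + B)/6 (K(B) = 6 + √(B + 3²)/6 = 6 + √(B + 9)/6 = 6 + √(9 + B)/6)
(1476 + 516)/(K(M(5, -2)) - 1357) = (1476 + 516)/((6 + √(9 + (-5 - 2)²)/6) - 1357) = 1992/((6 + √(9 + (-7)²)/6) - 1357) = 1992/((6 + √(9 + 49)/6) - 1357) = 1992/((6 + √58/6) - 1357) = 1992/(-1351 + √58/6)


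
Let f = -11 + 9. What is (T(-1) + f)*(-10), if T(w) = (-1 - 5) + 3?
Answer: 50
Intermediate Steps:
T(w) = -3 (T(w) = -6 + 3 = -3)
f = -2
(T(-1) + f)*(-10) = (-3 - 2)*(-10) = -5*(-10) = 50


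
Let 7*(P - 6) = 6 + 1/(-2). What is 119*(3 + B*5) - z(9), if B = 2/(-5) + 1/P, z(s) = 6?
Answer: 3813/19 ≈ 200.68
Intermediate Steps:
P = 95/14 (P = 6 + (6 + 1/(-2))/7 = 6 + (6 - ½)/7 = 6 + (⅐)*(11/2) = 6 + 11/14 = 95/14 ≈ 6.7857)
B = -24/95 (B = 2/(-5) + 1/(95/14) = 2*(-⅕) + 1*(14/95) = -⅖ + 14/95 = -24/95 ≈ -0.25263)
119*(3 + B*5) - z(9) = 119*(3 - 24/95*5) - 1*6 = 119*(3 - 24/19) - 6 = 119*(33/19) - 6 = 3927/19 - 6 = 3813/19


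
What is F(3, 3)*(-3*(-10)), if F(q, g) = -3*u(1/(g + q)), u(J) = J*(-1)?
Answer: 15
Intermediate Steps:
u(J) = -J
F(q, g) = 3/(g + q) (F(q, g) = -(-3)/(g + q) = 3/(g + q))
F(3, 3)*(-3*(-10)) = (3/(3 + 3))*(-3*(-10)) = (3/6)*30 = (3*(1/6))*30 = (1/2)*30 = 15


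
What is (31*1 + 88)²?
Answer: 14161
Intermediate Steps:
(31*1 + 88)² = (31 + 88)² = 119² = 14161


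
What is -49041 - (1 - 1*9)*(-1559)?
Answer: -61513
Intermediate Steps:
-49041 - (1 - 1*9)*(-1559) = -49041 - (1 - 9)*(-1559) = -49041 - (-8)*(-1559) = -49041 - 1*12472 = -49041 - 12472 = -61513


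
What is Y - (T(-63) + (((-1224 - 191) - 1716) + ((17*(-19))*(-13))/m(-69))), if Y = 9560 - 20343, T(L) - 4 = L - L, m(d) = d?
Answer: -524065/69 ≈ -7595.1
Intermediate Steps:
T(L) = 4 (T(L) = 4 + (L - L) = 4 + 0 = 4)
Y = -10783
Y - (T(-63) + (((-1224 - 191) - 1716) + ((17*(-19))*(-13))/m(-69))) = -10783 - (4 + (((-1224 - 191) - 1716) + ((17*(-19))*(-13))/(-69))) = -10783 - (4 + ((-1415 - 1716) - 323*(-13)*(-1/69))) = -10783 - (4 + (-3131 + 4199*(-1/69))) = -10783 - (4 + (-3131 - 4199/69)) = -10783 - (4 - 220238/69) = -10783 - 1*(-219962/69) = -10783 + 219962/69 = -524065/69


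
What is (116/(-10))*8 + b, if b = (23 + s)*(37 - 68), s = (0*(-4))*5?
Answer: -4029/5 ≈ -805.80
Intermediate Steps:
s = 0 (s = 0*5 = 0)
b = -713 (b = (23 + 0)*(37 - 68) = 23*(-31) = -713)
(116/(-10))*8 + b = (116/(-10))*8 - 713 = (116*(-⅒))*8 - 713 = -58/5*8 - 713 = -464/5 - 713 = -4029/5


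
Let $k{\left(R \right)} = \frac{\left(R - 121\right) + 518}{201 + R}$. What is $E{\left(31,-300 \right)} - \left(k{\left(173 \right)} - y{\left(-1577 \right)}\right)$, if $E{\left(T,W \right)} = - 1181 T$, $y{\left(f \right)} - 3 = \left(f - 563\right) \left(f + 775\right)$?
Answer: $\frac{314098379}{187} \approx 1.6797 \cdot 10^{6}$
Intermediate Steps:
$y{\left(f \right)} = 3 + \left(-563 + f\right) \left(775 + f\right)$ ($y{\left(f \right)} = 3 + \left(f - 563\right) \left(f + 775\right) = 3 + \left(-563 + f\right) \left(775 + f\right)$)
$k{\left(R \right)} = \frac{397 + R}{201 + R}$ ($k{\left(R \right)} = \frac{\left(R - 121\right) + 518}{201 + R} = \frac{\left(-121 + R\right) + 518}{201 + R} = \frac{397 + R}{201 + R}$)
$E{\left(31,-300 \right)} - \left(k{\left(173 \right)} - y{\left(-1577 \right)}\right) = \left(-1181\right) 31 - \left(\frac{397 + 173}{201 + 173} - \left(-436322 + \left(-1577\right)^{2} + 212 \left(-1577\right)\right)\right) = -36611 - \left(\frac{1}{374} \cdot 570 - \left(-436322 + 2486929 - 334324\right)\right) = -36611 - \left(\frac{1}{374} \cdot 570 - 1716283\right) = -36611 - \left(\frac{285}{187} - 1716283\right) = -36611 - - \frac{320944636}{187} = -36611 + \frac{320944636}{187} = \frac{314098379}{187}$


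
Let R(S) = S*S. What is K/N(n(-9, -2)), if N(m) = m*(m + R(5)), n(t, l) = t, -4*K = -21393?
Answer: -2377/64 ≈ -37.141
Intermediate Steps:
K = 21393/4 (K = -¼*(-21393) = 21393/4 ≈ 5348.3)
R(S) = S²
N(m) = m*(25 + m) (N(m) = m*(m + 5²) = m*(m + 25) = m*(25 + m))
K/N(n(-9, -2)) = 21393/(4*((-9*(25 - 9)))) = 21393/(4*((-9*16))) = (21393/4)/(-144) = (21393/4)*(-1/144) = -2377/64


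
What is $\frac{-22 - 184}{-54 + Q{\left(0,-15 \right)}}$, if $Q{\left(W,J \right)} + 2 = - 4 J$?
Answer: $- \frac{103}{2} \approx -51.5$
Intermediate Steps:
$Q{\left(W,J \right)} = -2 - 4 J$
$\frac{-22 - 184}{-54 + Q{\left(0,-15 \right)}} = \frac{-22 - 184}{-54 - -58} = - \frac{206}{-54 + \left(-2 + 60\right)} = - \frac{206}{-54 + 58} = - \frac{206}{4} = \left(-206\right) \frac{1}{4} = - \frac{103}{2}$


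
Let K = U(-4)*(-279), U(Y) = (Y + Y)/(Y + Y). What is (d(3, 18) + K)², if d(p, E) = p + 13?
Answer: 69169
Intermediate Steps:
d(p, E) = 13 + p
U(Y) = 1 (U(Y) = (2*Y)/((2*Y)) = (2*Y)*(1/(2*Y)) = 1)
K = -279 (K = 1*(-279) = -279)
(d(3, 18) + K)² = ((13 + 3) - 279)² = (16 - 279)² = (-263)² = 69169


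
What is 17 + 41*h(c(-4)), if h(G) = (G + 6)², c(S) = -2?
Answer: 673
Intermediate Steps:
h(G) = (6 + G)²
17 + 41*h(c(-4)) = 17 + 41*(6 - 2)² = 17 + 41*4² = 17 + 41*16 = 17 + 656 = 673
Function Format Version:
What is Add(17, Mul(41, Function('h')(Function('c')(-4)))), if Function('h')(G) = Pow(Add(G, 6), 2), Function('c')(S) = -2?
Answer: 673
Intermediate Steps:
Function('h')(G) = Pow(Add(6, G), 2)
Add(17, Mul(41, Function('h')(Function('c')(-4)))) = Add(17, Mul(41, Pow(Add(6, -2), 2))) = Add(17, Mul(41, Pow(4, 2))) = Add(17, Mul(41, 16)) = Add(17, 656) = 673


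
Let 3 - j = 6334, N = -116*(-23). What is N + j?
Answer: -3663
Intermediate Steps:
N = 2668
j = -6331 (j = 3 - 1*6334 = 3 - 6334 = -6331)
N + j = 2668 - 6331 = -3663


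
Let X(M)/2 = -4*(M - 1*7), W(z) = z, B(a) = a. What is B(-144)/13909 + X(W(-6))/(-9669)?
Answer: -2838872/134486121 ≈ -0.021109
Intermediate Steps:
X(M) = 56 - 8*M (X(M) = 2*(-4*(M - 1*7)) = 2*(-4*(M - 7)) = 2*(-4*(-7 + M)) = 2*(28 - 4*M) = 56 - 8*M)
B(-144)/13909 + X(W(-6))/(-9669) = -144/13909 + (56 - 8*(-6))/(-9669) = -144*1/13909 + (56 + 48)*(-1/9669) = -144/13909 + 104*(-1/9669) = -144/13909 - 104/9669 = -2838872/134486121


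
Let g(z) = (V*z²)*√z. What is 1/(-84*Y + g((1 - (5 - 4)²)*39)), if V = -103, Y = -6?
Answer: 1/504 ≈ 0.0019841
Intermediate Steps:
g(z) = -103*z^(5/2) (g(z) = (-103*z²)*√z = -103*z^(5/2))
1/(-84*Y + g((1 - (5 - 4)²)*39)) = 1/(-84*(-6) - 103*1521*√39*(1 - (5 - 4)²)^(5/2)) = 1/(504 - 103*1521*√39*(1 - 1*1²)^(5/2)) = 1/(504 - 103*1521*√39*(1 - 1*1)^(5/2)) = 1/(504 - 103*1521*√39*(1 - 1)^(5/2)) = 1/(504 - 103*(0*39)^(5/2)) = 1/(504 - 103*0^(5/2)) = 1/(504 - 103*0) = 1/(504 + 0) = 1/504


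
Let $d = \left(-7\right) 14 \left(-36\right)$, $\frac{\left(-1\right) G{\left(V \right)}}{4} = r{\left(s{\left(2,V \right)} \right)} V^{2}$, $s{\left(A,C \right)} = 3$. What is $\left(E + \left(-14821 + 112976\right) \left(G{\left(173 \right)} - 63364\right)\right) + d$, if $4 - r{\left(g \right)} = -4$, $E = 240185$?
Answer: $-100225041547$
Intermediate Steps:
$r{\left(g \right)} = 8$ ($r{\left(g \right)} = 4 - -4 = 4 + 4 = 8$)
$G{\left(V \right)} = - 32 V^{2}$ ($G{\left(V \right)} = - 4 \cdot 8 V^{2} = - 32 V^{2}$)
$d = 3528$ ($d = \left(-98\right) \left(-36\right) = 3528$)
$\left(E + \left(-14821 + 112976\right) \left(G{\left(173 \right)} - 63364\right)\right) + d = \left(240185 + \left(-14821 + 112976\right) \left(- 32 \cdot 173^{2} - 63364\right)\right) + 3528 = \left(240185 + 98155 \left(\left(-32\right) 29929 - 63364\right)\right) + 3528 = \left(240185 + 98155 \left(-957728 - 63364\right)\right) + 3528 = \left(240185 + 98155 \left(-1021092\right)\right) + 3528 = \left(240185 - 100225285260\right) + 3528 = -100225045075 + 3528 = -100225041547$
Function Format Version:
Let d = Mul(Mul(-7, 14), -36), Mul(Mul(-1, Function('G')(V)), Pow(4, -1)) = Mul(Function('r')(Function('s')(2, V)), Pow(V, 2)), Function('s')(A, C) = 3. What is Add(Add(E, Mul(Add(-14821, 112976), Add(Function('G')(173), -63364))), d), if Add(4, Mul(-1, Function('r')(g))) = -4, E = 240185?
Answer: -100225041547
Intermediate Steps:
Function('r')(g) = 8 (Function('r')(g) = Add(4, Mul(-1, -4)) = Add(4, 4) = 8)
Function('G')(V) = Mul(-32, Pow(V, 2)) (Function('G')(V) = Mul(-4, Mul(8, Pow(V, 2))) = Mul(-32, Pow(V, 2)))
d = 3528 (d = Mul(-98, -36) = 3528)
Add(Add(E, Mul(Add(-14821, 112976), Add(Function('G')(173), -63364))), d) = Add(Add(240185, Mul(Add(-14821, 112976), Add(Mul(-32, Pow(173, 2)), -63364))), 3528) = Add(Add(240185, Mul(98155, Add(Mul(-32, 29929), -63364))), 3528) = Add(Add(240185, Mul(98155, Add(-957728, -63364))), 3528) = Add(Add(240185, Mul(98155, -1021092)), 3528) = Add(Add(240185, -100225285260), 3528) = Add(-100225045075, 3528) = -100225041547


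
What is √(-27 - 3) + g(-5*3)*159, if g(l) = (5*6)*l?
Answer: -71550 + I*√30 ≈ -71550.0 + 5.4772*I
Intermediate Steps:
g(l) = 30*l
√(-27 - 3) + g(-5*3)*159 = √(-27 - 3) + (30*(-5*3))*159 = √(-30) + (30*(-15))*159 = I*√30 - 450*159 = I*√30 - 71550 = -71550 + I*√30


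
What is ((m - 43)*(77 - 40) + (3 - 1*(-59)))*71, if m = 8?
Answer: -87543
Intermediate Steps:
((m - 43)*(77 - 40) + (3 - 1*(-59)))*71 = ((8 - 43)*(77 - 40) + (3 - 1*(-59)))*71 = (-35*37 + (3 + 59))*71 = (-1295 + 62)*71 = -1233*71 = -87543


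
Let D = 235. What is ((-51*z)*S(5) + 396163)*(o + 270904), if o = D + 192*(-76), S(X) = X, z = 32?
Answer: 99541005641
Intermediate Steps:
o = -14357 (o = 235 + 192*(-76) = 235 - 14592 = -14357)
((-51*z)*S(5) + 396163)*(o + 270904) = (-51*32*5 + 396163)*(-14357 + 270904) = (-1632*5 + 396163)*256547 = (-8160 + 396163)*256547 = 388003*256547 = 99541005641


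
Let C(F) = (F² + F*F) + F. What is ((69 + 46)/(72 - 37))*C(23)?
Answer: 24863/7 ≈ 3551.9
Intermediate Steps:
C(F) = F + 2*F² (C(F) = (F² + F²) + F = 2*F² + F = F + 2*F²)
((69 + 46)/(72 - 37))*C(23) = ((69 + 46)/(72 - 37))*(23*(1 + 2*23)) = (115/35)*(23*(1 + 46)) = (115*(1/35))*(23*47) = (23/7)*1081 = 24863/7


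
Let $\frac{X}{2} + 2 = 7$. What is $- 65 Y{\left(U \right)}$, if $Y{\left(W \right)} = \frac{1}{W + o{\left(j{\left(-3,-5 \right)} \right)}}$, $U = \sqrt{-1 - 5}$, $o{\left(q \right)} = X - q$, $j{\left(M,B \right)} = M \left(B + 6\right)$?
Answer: $- \frac{169}{35} + \frac{13 i \sqrt{6}}{35} \approx -4.8286 + 0.90981 i$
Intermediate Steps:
$X = 10$ ($X = -4 + 2 \cdot 7 = -4 + 14 = 10$)
$j{\left(M,B \right)} = M \left(6 + B\right)$
$o{\left(q \right)} = 10 - q$
$U = i \sqrt{6}$ ($U = \sqrt{-6} = i \sqrt{6} \approx 2.4495 i$)
$Y{\left(W \right)} = \frac{1}{13 + W}$ ($Y{\left(W \right)} = \frac{1}{W + \left(10 - - 3 \left(6 - 5\right)\right)} = \frac{1}{W + \left(10 - \left(-3\right) 1\right)} = \frac{1}{W + \left(10 - -3\right)} = \frac{1}{W + \left(10 + 3\right)} = \frac{1}{W + 13} = \frac{1}{13 + W}$)
$- 65 Y{\left(U \right)} = - \frac{65}{13 + i \sqrt{6}}$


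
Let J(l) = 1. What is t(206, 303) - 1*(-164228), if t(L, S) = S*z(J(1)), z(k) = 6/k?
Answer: 166046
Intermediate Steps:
t(L, S) = 6*S (t(L, S) = S*(6/1) = S*(6*1) = S*6 = 6*S)
t(206, 303) - 1*(-164228) = 6*303 - 1*(-164228) = 1818 + 164228 = 166046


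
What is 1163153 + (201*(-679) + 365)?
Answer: 1027039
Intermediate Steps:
1163153 + (201*(-679) + 365) = 1163153 + (-136479 + 365) = 1163153 - 136114 = 1027039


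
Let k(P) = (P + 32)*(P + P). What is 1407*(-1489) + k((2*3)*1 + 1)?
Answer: -2094477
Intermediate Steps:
k(P) = 2*P*(32 + P) (k(P) = (32 + P)*(2*P) = 2*P*(32 + P))
1407*(-1489) + k((2*3)*1 + 1) = 1407*(-1489) + 2*((2*3)*1 + 1)*(32 + ((2*3)*1 + 1)) = -2095023 + 2*(6*1 + 1)*(32 + (6*1 + 1)) = -2095023 + 2*(6 + 1)*(32 + (6 + 1)) = -2095023 + 2*7*(32 + 7) = -2095023 + 2*7*39 = -2095023 + 546 = -2094477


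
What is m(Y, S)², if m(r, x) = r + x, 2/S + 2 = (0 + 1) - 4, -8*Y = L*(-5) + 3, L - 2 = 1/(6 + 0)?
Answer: 19321/57600 ≈ 0.33543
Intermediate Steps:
L = 13/6 (L = 2 + 1/(6 + 0) = 2 + 1/6 = 2 + ⅙ = 13/6 ≈ 2.1667)
Y = 47/48 (Y = -((13/6)*(-5) + 3)/8 = -(-65/6 + 3)/8 = -⅛*(-47/6) = 47/48 ≈ 0.97917)
S = -⅖ (S = 2/(-2 + ((0 + 1) - 4)) = 2/(-2 + (1 - 4)) = 2/(-2 - 3) = 2/(-5) = 2*(-⅕) = -⅖ ≈ -0.40000)
m(Y, S)² = (47/48 - ⅖)² = (139/240)² = 19321/57600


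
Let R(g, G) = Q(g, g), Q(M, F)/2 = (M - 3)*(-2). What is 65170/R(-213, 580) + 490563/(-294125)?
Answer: 9372139909/127062000 ≈ 73.760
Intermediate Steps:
Q(M, F) = 12 - 4*M (Q(M, F) = 2*((M - 3)*(-2)) = 2*((-3 + M)*(-2)) = 2*(6 - 2*M) = 12 - 4*M)
R(g, G) = 12 - 4*g
65170/R(-213, 580) + 490563/(-294125) = 65170/(12 - 4*(-213)) + 490563/(-294125) = 65170/(12 + 852) + 490563*(-1/294125) = 65170/864 - 490563/294125 = 65170*(1/864) - 490563/294125 = 32585/432 - 490563/294125 = 9372139909/127062000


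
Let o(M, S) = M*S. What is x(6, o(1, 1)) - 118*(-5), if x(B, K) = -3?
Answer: 587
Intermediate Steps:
x(6, o(1, 1)) - 118*(-5) = -3 - 118*(-5) = -3 + 590 = 587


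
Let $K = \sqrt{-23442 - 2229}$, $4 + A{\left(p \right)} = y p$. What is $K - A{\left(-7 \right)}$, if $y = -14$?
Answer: $-94 + i \sqrt{25671} \approx -94.0 + 160.22 i$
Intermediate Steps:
$A{\left(p \right)} = -4 - 14 p$
$K = i \sqrt{25671}$ ($K = \sqrt{-25671} = i \sqrt{25671} \approx 160.22 i$)
$K - A{\left(-7 \right)} = i \sqrt{25671} - \left(-4 - -98\right) = i \sqrt{25671} - \left(-4 + 98\right) = i \sqrt{25671} - 94 = -94 + i \sqrt{25671}$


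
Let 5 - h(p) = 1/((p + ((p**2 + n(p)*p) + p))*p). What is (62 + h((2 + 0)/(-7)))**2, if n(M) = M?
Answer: 5461569/1600 ≈ 3413.5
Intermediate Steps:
h(p) = 5 - 1/(p*(2*p + 2*p**2)) (h(p) = 5 - 1/((p + ((p**2 + p*p) + p))*p) = 5 - 1/((p + ((p**2 + p**2) + p))*p) = 5 - 1/((p + (2*p**2 + p))*p) = 5 - 1/((p + (p + 2*p**2))*p) = 5 - 1/((2*p + 2*p**2)*p) = 5 - 1/(p*(2*p + 2*p**2)))
(62 + h((2 + 0)/(-7)))**2 = (62 + (-1 + 10*((2 + 0)/(-7))**2 + 10*((2 + 0)/(-7))**3)/(2*((2 + 0)/(-7))**2*(1 + (2 + 0)/(-7))))**2 = (62 + (-1 + 10*(2*(-1/7))**2 + 10*(2*(-1/7))**3)/(2*(2*(-1/7))**2*(1 + 2*(-1/7))))**2 = (62 + (-1 + 10*(-2/7)**2 + 10*(-2/7)**3)/(2*(-2/7)**2*(1 - 2/7)))**2 = (62 + (1/2)*(49/4)*(-1 + 10*(4/49) + 10*(-8/343))/(5/7))**2 = (62 + (1/2)*(49/4)*(7/5)*(-1 + 40/49 - 80/343))**2 = (62 + (1/2)*(49/4)*(7/5)*(-143/343))**2 = (62 - 143/40)**2 = (2337/40)**2 = 5461569/1600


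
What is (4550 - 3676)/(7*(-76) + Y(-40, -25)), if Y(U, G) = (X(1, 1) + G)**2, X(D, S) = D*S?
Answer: 437/22 ≈ 19.864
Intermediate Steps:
Y(U, G) = (1 + G)**2 (Y(U, G) = (1*1 + G)**2 = (1 + G)**2)
(4550 - 3676)/(7*(-76) + Y(-40, -25)) = (4550 - 3676)/(7*(-76) + (1 - 25)**2) = 874/(-532 + (-24)**2) = 874/(-532 + 576) = 874/44 = 874*(1/44) = 437/22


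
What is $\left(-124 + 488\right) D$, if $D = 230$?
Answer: $83720$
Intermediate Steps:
$\left(-124 + 488\right) D = \left(-124 + 488\right) 230 = 364 \cdot 230 = 83720$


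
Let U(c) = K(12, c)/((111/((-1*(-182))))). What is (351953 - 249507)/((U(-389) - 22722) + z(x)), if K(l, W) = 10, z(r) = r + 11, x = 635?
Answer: -5685753/1224308 ≈ -4.6441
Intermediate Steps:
z(r) = 11 + r
U(c) = 1820/111 (U(c) = 10/((111/((-1*(-182))))) = 10/((111/182)) = 10/((111*(1/182))) = 10/(111/182) = 10*(182/111) = 1820/111)
(351953 - 249507)/((U(-389) - 22722) + z(x)) = (351953 - 249507)/((1820/111 - 22722) + (11 + 635)) = 102446/(-2520322/111 + 646) = 102446/(-2448616/111) = 102446*(-111/2448616) = -5685753/1224308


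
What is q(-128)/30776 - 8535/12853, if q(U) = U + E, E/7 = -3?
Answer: -264588257/395563928 ≈ -0.66889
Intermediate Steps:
E = -21 (E = 7*(-3) = -21)
q(U) = -21 + U (q(U) = U - 21 = -21 + U)
q(-128)/30776 - 8535/12853 = (-21 - 128)/30776 - 8535/12853 = -149*1/30776 - 8535*1/12853 = -149/30776 - 8535/12853 = -264588257/395563928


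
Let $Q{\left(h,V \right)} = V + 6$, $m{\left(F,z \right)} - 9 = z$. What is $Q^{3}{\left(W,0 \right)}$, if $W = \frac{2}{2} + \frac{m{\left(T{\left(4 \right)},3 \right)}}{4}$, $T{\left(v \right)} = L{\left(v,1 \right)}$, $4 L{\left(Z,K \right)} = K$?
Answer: $216$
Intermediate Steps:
$L{\left(Z,K \right)} = \frac{K}{4}$
$T{\left(v \right)} = \frac{1}{4}$ ($T{\left(v \right)} = \frac{1}{4} \cdot 1 = \frac{1}{4}$)
$m{\left(F,z \right)} = 9 + z$
$W = 4$ ($W = \frac{2}{2} + \frac{9 + 3}{4} = 2 \cdot \frac{1}{2} + 12 \cdot \frac{1}{4} = 1 + 3 = 4$)
$Q{\left(h,V \right)} = 6 + V$
$Q^{3}{\left(W,0 \right)} = \left(6 + 0\right)^{3} = 6^{3} = 216$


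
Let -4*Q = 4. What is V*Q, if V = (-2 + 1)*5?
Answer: 5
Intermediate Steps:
Q = -1 (Q = -¼*4 = -1)
V = -5 (V = -1*5 = -5)
V*Q = -5*(-1) = 5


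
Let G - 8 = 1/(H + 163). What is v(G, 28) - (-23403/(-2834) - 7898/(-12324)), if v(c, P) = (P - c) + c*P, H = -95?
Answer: 5377925783/22836372 ≈ 235.50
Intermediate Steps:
G = 545/68 (G = 8 + 1/(-95 + 163) = 8 + 1/68 = 545/68 ≈ 8.0147)
v(c, P) = P - c + P*c (v(c, P) = (P - c) + P*c = P - c + P*c)
v(G, 28) - (-23403/(-2834) - 7898/(-12324)) = (28 - 1*545/68 + 28*(545/68)) - (-23403/(-2834) - 7898/(-12324)) = (28 - 545/68 + 3815/17) - (-23403*(-1/2834) - 7898*(-1/12324)) = 16619/68 - (23403/2834 + 3949/6162) = 16619/68 - 1*2988476/335829 = 16619/68 - 2988476/335829 = 5377925783/22836372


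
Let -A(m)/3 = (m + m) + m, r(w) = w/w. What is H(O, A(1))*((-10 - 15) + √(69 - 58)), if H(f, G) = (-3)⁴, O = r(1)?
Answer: -2025 + 81*√11 ≈ -1756.4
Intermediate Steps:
r(w) = 1
O = 1
A(m) = -9*m (A(m) = -3*((m + m) + m) = -3*(2*m + m) = -9*m)
H(f, G) = 81
H(O, A(1))*((-10 - 15) + √(69 - 58)) = 81*((-10 - 15) + √(69 - 58)) = 81*(-25 + √11) = -2025 + 81*√11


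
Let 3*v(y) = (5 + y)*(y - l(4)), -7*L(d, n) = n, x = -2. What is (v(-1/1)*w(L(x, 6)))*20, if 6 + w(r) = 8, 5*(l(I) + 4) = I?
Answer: 352/3 ≈ 117.33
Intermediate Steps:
l(I) = -4 + I/5
L(d, n) = -n/7
w(r) = 2 (w(r) = -6 + 8 = 2)
v(y) = (5 + y)*(16/5 + y)/3 (v(y) = ((5 + y)*(y - (-4 + (1/5)*4)))/3 = ((5 + y)*(y - (-4 + 4/5)))/3 = ((5 + y)*(y - 1*(-16/5)))/3 = ((5 + y)*(y + 16/5))/3 = ((5 + y)*(16/5 + y))/3 = (5 + y)*(16/5 + y)/3)
(v(-1/1)*w(L(x, 6)))*20 = ((16/3 + (-1/1)**2/3 + 41*(-1/1)/15)*2)*20 = ((16/3 + (-1*1)**2/3 + 41*(-1*1)/15)*2)*20 = ((16/3 + (1/3)*(-1)**2 + (41/15)*(-1))*2)*20 = ((16/3 + (1/3)*1 - 41/15)*2)*20 = ((16/3 + 1/3 - 41/15)*2)*20 = ((44/15)*2)*20 = (88/15)*20 = 352/3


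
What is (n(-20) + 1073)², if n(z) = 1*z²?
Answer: 2169729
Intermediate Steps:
n(z) = z²
(n(-20) + 1073)² = ((-20)² + 1073)² = (400 + 1073)² = 1473² = 2169729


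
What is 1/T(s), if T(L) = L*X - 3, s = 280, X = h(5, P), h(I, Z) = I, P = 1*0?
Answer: 1/1397 ≈ 0.00071582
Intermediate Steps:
P = 0
X = 5
T(L) = -3 + 5*L (T(L) = L*5 - 3 = 5*L - 3 = -3 + 5*L)
1/T(s) = 1/(-3 + 5*280) = 1/(-3 + 1400) = 1/1397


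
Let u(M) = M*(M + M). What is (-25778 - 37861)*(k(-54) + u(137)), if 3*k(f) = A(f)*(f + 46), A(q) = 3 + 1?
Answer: -2388201966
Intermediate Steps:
A(q) = 4
u(M) = 2*M² (u(M) = M*(2*M) = 2*M²)
k(f) = 184/3 + 4*f/3 (k(f) = (4*(f + 46))/3 = (4*(46 + f))/3 = (184 + 4*f)/3 = 184/3 + 4*f/3)
(-25778 - 37861)*(k(-54) + u(137)) = (-25778 - 37861)*((184/3 + (4/3)*(-54)) + 2*137²) = -63639*((184/3 - 72) + 2*18769) = -63639*(-32/3 + 37538) = -63639*112582/3 = -2388201966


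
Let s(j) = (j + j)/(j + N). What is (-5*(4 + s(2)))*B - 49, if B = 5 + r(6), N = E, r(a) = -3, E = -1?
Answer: -129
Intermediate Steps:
N = -1
s(j) = 2*j/(-1 + j) (s(j) = (j + j)/(j - 1) = (2*j)/(-1 + j) = 2*j/(-1 + j))
B = 2 (B = 5 - 3 = 2)
(-5*(4 + s(2)))*B - 49 = -5*(4 + 2*2/(-1 + 2))*2 - 49 = -5*(4 + 2*2/1)*2 - 49 = -5*(4 + 2*2*1)*2 - 49 = -5*(4 + 4)*2 - 49 = -5*8*2 - 49 = -40*2 - 49 = -80 - 49 = -129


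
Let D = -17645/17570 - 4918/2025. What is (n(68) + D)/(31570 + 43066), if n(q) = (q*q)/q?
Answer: 459449723/531098580600 ≈ 0.00086509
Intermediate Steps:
n(q) = q (n(q) = q²/q = q)
D = -24428077/7115850 (D = -17645*1/17570 - 4918*1/2025 = -3529/3514 - 4918/2025 = -24428077/7115850 ≈ -3.4329)
(n(68) + D)/(31570 + 43066) = (68 - 24428077/7115850)/(31570 + 43066) = (459449723/7115850)/74636 = (459449723/7115850)*(1/74636) = 459449723/531098580600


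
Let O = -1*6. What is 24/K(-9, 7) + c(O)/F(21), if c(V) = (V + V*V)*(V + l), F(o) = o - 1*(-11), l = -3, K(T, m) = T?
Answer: -533/48 ≈ -11.104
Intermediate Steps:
O = -6
F(o) = 11 + o (F(o) = o + 11 = 11 + o)
c(V) = (-3 + V)*(V + V²) (c(V) = (V + V*V)*(V - 3) = (V + V²)*(-3 + V) = (-3 + V)*(V + V²))
24/K(-9, 7) + c(O)/F(21) = 24/(-9) + (-6*(-3 + (-6)² - 2*(-6)))/(11 + 21) = 24*(-⅑) - 6*(-3 + 36 + 12)/32 = -8/3 - 6*45*(1/32) = -8/3 - 270*1/32 = -8/3 - 135/16 = -533/48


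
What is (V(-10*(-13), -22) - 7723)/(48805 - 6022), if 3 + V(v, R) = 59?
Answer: -7667/42783 ≈ -0.17921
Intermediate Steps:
V(v, R) = 56 (V(v, R) = -3 + 59 = 56)
(V(-10*(-13), -22) - 7723)/(48805 - 6022) = (56 - 7723)/(48805 - 6022) = -7667/42783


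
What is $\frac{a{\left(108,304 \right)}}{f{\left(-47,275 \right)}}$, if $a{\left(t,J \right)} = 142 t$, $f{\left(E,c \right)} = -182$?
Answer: $- \frac{7668}{91} \approx -84.264$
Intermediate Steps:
$\frac{a{\left(108,304 \right)}}{f{\left(-47,275 \right)}} = \frac{142 \cdot 108}{-182} = 15336 \left(- \frac{1}{182}\right) = - \frac{7668}{91}$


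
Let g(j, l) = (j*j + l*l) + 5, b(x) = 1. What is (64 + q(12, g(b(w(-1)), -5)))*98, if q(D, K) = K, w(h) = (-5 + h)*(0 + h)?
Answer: 9310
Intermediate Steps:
w(h) = h*(-5 + h) (w(h) = (-5 + h)*h = h*(-5 + h))
g(j, l) = 5 + j² + l² (g(j, l) = (j² + l²) + 5 = 5 + j² + l²)
(64 + q(12, g(b(w(-1)), -5)))*98 = (64 + (5 + 1² + (-5)²))*98 = (64 + (5 + 1 + 25))*98 = (64 + 31)*98 = 95*98 = 9310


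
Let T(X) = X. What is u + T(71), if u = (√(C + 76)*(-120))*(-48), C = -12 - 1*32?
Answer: 71 + 23040*√2 ≈ 32654.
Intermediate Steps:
C = -44 (C = -12 - 32 = -44)
u = 23040*√2 (u = (√(-44 + 76)*(-120))*(-48) = (√32*(-120))*(-48) = ((4*√2)*(-120))*(-48) = -480*√2*(-48) = 23040*√2 ≈ 32583.)
u + T(71) = 23040*√2 + 71 = 71 + 23040*√2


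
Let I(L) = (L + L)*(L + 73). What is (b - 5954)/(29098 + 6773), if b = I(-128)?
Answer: 8126/35871 ≈ 0.22653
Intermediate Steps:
I(L) = 2*L*(73 + L) (I(L) = (2*L)*(73 + L) = 2*L*(73 + L))
b = 14080 (b = 2*(-128)*(73 - 128) = 2*(-128)*(-55) = 14080)
(b - 5954)/(29098 + 6773) = (14080 - 5954)/(29098 + 6773) = 8126/35871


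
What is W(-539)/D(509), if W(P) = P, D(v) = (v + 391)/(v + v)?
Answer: -274351/450 ≈ -609.67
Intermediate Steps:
D(v) = (391 + v)/(2*v) (D(v) = (391 + v)/((2*v)) = (391 + v)*(1/(2*v)) = (391 + v)/(2*v))
W(-539)/D(509) = -539*1018/(391 + 509) = -539/((½)*(1/509)*900) = -539/450/509 = -539*509/450 = -274351/450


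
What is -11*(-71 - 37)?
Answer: 1188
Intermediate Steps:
-11*(-71 - 37) = -11*(-108) = 1188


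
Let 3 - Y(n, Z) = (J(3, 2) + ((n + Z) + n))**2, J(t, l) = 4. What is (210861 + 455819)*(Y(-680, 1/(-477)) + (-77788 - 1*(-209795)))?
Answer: -258892480198715720/227529 ≈ -1.1378e+12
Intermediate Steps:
Y(n, Z) = 3 - (4 + Z + 2*n)**2 (Y(n, Z) = 3 - (4 + ((n + Z) + n))**2 = 3 - (4 + ((Z + n) + n))**2 = 3 - (4 + (Z + 2*n))**2 = 3 - (4 + Z + 2*n)**2)
(210861 + 455819)*(Y(-680, 1/(-477)) + (-77788 - 1*(-209795))) = (210861 + 455819)*((3 - (4 + 1/(-477) + 2*(-680))**2) + (-77788 - 1*(-209795))) = 666680*((3 - (4 - 1/477 - 1360)**2) + (-77788 + 209795)) = 666680*((3 - (-646813/477)**2) + 132007) = 666680*((3 - 1*418367056969/227529) + 132007) = 666680*((3 - 418367056969/227529) + 132007) = 666680*(-418366374382/227529 + 132007) = 666680*(-388330953679/227529) = -258892480198715720/227529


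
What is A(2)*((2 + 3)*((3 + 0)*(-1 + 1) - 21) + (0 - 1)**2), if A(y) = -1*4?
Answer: 416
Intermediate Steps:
A(y) = -4
A(2)*((2 + 3)*((3 + 0)*(-1 + 1) - 21) + (0 - 1)**2) = -4*((2 + 3)*((3 + 0)*(-1 + 1) - 21) + (0 - 1)**2) = -4*(5*(3*0 - 21) + (-1)**2) = -4*(5*(0 - 21) + 1) = -4*(5*(-21) + 1) = -4*(-105 + 1) = -4*(-104) = 416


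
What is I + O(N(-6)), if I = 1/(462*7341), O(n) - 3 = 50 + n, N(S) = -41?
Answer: 40698505/3391542 ≈ 12.000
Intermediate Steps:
O(n) = 53 + n (O(n) = 3 + (50 + n) = 53 + n)
I = 1/3391542 ≈ 2.9485e-7
I + O(N(-6)) = 1/3391542 + (53 - 41) = 1/3391542 + 12 = 40698505/3391542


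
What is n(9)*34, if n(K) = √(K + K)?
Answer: 102*√2 ≈ 144.25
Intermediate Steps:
n(K) = √2*√K (n(K) = √(2*K) = √2*√K)
n(9)*34 = (√2*√9)*34 = (√2*3)*34 = (3*√2)*34 = 102*√2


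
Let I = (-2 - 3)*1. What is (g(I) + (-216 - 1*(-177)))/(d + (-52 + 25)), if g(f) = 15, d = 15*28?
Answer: -8/131 ≈ -0.061069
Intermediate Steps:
d = 420
I = -5 (I = -5*1 = -5)
(g(I) + (-216 - 1*(-177)))/(d + (-52 + 25)) = (15 + (-216 - 1*(-177)))/(420 + (-52 + 25)) = (15 + (-216 + 177))/(420 - 27) = (15 - 39)/393 = -24*1/393 = -8/131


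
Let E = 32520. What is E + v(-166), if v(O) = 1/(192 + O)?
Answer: 845521/26 ≈ 32520.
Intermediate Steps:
E + v(-166) = 32520 + 1/(192 - 166) = 32520 + 1/26 = 845521/26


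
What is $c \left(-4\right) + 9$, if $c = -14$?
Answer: $65$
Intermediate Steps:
$c \left(-4\right) + 9 = \left(-14\right) \left(-4\right) + 9 = 56 + 9 = 65$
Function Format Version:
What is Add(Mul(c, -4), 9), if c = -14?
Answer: 65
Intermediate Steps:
Add(Mul(c, -4), 9) = Add(Mul(-14, -4), 9) = Add(56, 9) = 65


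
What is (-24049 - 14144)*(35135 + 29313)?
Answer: -2461462464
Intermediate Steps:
(-24049 - 14144)*(35135 + 29313) = -38193*64448 = -2461462464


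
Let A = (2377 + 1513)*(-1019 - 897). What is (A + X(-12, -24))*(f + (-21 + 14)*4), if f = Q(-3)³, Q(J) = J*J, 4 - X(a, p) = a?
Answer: -5224710024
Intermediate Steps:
X(a, p) = 4 - a
Q(J) = J²
A = -7453240 (A = 3890*(-1916) = -7453240)
f = 729 (f = ((-3)²)³ = 9³ = 729)
(A + X(-12, -24))*(f + (-21 + 14)*4) = (-7453240 + (4 - 1*(-12)))*(729 + (-21 + 14)*4) = (-7453240 + (4 + 12))*(729 - 7*4) = (-7453240 + 16)*(729 - 28) = -7453224*701 = -5224710024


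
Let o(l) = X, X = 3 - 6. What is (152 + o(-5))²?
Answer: 22201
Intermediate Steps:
X = -3
o(l) = -3
(152 + o(-5))² = (152 - 3)² = 149² = 22201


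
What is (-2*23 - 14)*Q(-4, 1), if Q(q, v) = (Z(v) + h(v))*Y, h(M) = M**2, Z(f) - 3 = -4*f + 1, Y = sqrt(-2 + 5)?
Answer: -60*sqrt(3) ≈ -103.92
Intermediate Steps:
Y = sqrt(3) ≈ 1.7320
Z(f) = 4 - 4*f (Z(f) = 3 + (-4*f + 1) = 3 + (1 - 4*f) = 4 - 4*f)
Q(q, v) = sqrt(3)*(4 + v**2 - 4*v) (Q(q, v) = ((4 - 4*v) + v**2)*sqrt(3) = (4 + v**2 - 4*v)*sqrt(3) = sqrt(3)*(4 + v**2 - 4*v))
(-2*23 - 14)*Q(-4, 1) = (-2*23 - 14)*(sqrt(3)*(4 + 1**2 - 4*1)) = (-46 - 14)*(sqrt(3)*(4 + 1 - 4)) = -60*sqrt(3)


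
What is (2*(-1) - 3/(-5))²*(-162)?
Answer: -7938/25 ≈ -317.52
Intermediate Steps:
(2*(-1) - 3/(-5))²*(-162) = (-2 - 3*(-⅕))²*(-162) = (-2 + ⅗)²*(-162) = (-7/5)²*(-162) = (49/25)*(-162) = -7938/25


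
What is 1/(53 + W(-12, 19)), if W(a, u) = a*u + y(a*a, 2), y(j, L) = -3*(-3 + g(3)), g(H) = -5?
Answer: -1/151 ≈ -0.0066225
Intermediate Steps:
y(j, L) = 24 (y(j, L) = -3*(-3 - 5) = -3*(-8) = 24)
W(a, u) = 24 + a*u (W(a, u) = a*u + 24 = 24 + a*u)
1/(53 + W(-12, 19)) = 1/(53 + (24 - 12*19)) = 1/(53 + (24 - 228)) = 1/(53 - 204) = 1/(-151) = -1/151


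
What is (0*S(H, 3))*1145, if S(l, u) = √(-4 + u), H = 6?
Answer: 0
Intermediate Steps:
(0*S(H, 3))*1145 = (0*√(-4 + 3))*1145 = (0*√(-1))*1145 = (0*I)*1145 = 0*1145 = 0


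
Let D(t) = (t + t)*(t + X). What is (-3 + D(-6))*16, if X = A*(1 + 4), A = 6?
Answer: -4656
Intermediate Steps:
X = 30 (X = 6*(1 + 4) = 6*5 = 30)
D(t) = 2*t*(30 + t) (D(t) = (t + t)*(t + 30) = (2*t)*(30 + t) = 2*t*(30 + t))
(-3 + D(-6))*16 = (-3 + 2*(-6)*(30 - 6))*16 = (-3 + 2*(-6)*24)*16 = (-3 - 288)*16 = -291*16 = -4656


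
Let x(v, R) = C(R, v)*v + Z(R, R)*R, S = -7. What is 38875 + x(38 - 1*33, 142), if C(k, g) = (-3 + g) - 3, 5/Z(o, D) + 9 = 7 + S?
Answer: 349120/9 ≈ 38791.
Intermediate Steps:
Z(o, D) = -5/9 (Z(o, D) = 5/(-9 + (7 - 7)) = 5/(-9 + 0) = 5/(-9) = 5*(-⅑) = -5/9)
C(k, g) = -6 + g
x(v, R) = -5*R/9 + v*(-6 + v) (x(v, R) = (-6 + v)*v - 5*R/9 = v*(-6 + v) - 5*R/9 = -5*R/9 + v*(-6 + v))
38875 + x(38 - 1*33, 142) = 38875 + (-5/9*142 + (38 - 1*33)*(-6 + (38 - 1*33))) = 38875 + (-710/9 + (38 - 33)*(-6 + (38 - 33))) = 38875 + (-710/9 + 5*(-6 + 5)) = 38875 + (-710/9 + 5*(-1)) = 38875 + (-710/9 - 5) = 38875 - 755/9 = 349120/9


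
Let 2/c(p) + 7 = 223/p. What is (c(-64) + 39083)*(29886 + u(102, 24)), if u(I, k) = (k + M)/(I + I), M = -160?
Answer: 2351189599640/2013 ≈ 1.1680e+9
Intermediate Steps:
c(p) = 2/(-7 + 223/p)
u(I, k) = (-160 + k)/(2*I) (u(I, k) = (k - 160)/(I + I) = (-160 + k)/((2*I)) = (-160 + k)*(1/(2*I)) = (-160 + k)/(2*I))
(c(-64) + 39083)*(29886 + u(102, 24)) = (-2*(-64)/(-223 + 7*(-64)) + 39083)*(29886 + (1/2)*(-160 + 24)/102) = (-2*(-64)/(-223 - 448) + 39083)*(29886 + (1/2)*(1/102)*(-136)) = (-2*(-64)/(-671) + 39083)*(29886 - 2/3) = (-2*(-64)*(-1/671) + 39083)*(89656/3) = (-128/671 + 39083)*(89656/3) = (26224565/671)*(89656/3) = 2351189599640/2013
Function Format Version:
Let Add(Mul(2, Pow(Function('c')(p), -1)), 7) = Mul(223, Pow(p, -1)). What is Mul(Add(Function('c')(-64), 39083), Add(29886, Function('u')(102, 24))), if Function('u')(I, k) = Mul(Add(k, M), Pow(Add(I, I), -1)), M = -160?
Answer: Rational(2351189599640, 2013) ≈ 1.1680e+9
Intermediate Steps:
Function('c')(p) = Mul(2, Pow(Add(-7, Mul(223, Pow(p, -1))), -1))
Function('u')(I, k) = Mul(Rational(1, 2), Pow(I, -1), Add(-160, k)) (Function('u')(I, k) = Mul(Add(k, -160), Pow(Add(I, I), -1)) = Mul(Add(-160, k), Pow(Mul(2, I), -1)) = Mul(Add(-160, k), Mul(Rational(1, 2), Pow(I, -1))) = Mul(Rational(1, 2), Pow(I, -1), Add(-160, k)))
Mul(Add(Function('c')(-64), 39083), Add(29886, Function('u')(102, 24))) = Mul(Add(Mul(-2, -64, Pow(Add(-223, Mul(7, -64)), -1)), 39083), Add(29886, Mul(Rational(1, 2), Pow(102, -1), Add(-160, 24)))) = Mul(Add(Mul(-2, -64, Pow(Add(-223, -448), -1)), 39083), Add(29886, Mul(Rational(1, 2), Rational(1, 102), -136))) = Mul(Add(Mul(-2, -64, Pow(-671, -1)), 39083), Add(29886, Rational(-2, 3))) = Mul(Add(Mul(-2, -64, Rational(-1, 671)), 39083), Rational(89656, 3)) = Mul(Add(Rational(-128, 671), 39083), Rational(89656, 3)) = Mul(Rational(26224565, 671), Rational(89656, 3)) = Rational(2351189599640, 2013)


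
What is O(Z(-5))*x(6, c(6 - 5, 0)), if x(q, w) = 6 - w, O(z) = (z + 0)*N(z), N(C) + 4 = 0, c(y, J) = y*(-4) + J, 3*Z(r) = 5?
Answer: -200/3 ≈ -66.667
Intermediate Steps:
Z(r) = 5/3 (Z(r) = (⅓)*5 = 5/3)
c(y, J) = J - 4*y (c(y, J) = -4*y + J = J - 4*y)
N(C) = -4 (N(C) = -4 + 0 = -4)
O(z) = -4*z (O(z) = (z + 0)*(-4) = z*(-4) = -4*z)
O(Z(-5))*x(6, c(6 - 5, 0)) = (-4*5/3)*(6 - (0 - 4*(6 - 5))) = -20*(6 - (0 - 4*1))/3 = -20*(6 - (0 - 4))/3 = -20*(6 - 1*(-4))/3 = -20*(6 + 4)/3 = -20/3*10 = -200/3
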